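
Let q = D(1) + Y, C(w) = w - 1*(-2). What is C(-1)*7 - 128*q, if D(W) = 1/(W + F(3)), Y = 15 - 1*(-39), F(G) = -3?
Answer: -6841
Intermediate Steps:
Y = 54 (Y = 15 + 39 = 54)
D(W) = 1/(-3 + W) (D(W) = 1/(W - 3) = 1/(-3 + W))
C(w) = 2 + w (C(w) = w + 2 = 2 + w)
q = 107/2 (q = 1/(-3 + 1) + 54 = 1/(-2) + 54 = -½ + 54 = 107/2 ≈ 53.500)
C(-1)*7 - 128*q = (2 - 1)*7 - 128*107/2 = 1*7 - 6848 = 7 - 6848 = -6841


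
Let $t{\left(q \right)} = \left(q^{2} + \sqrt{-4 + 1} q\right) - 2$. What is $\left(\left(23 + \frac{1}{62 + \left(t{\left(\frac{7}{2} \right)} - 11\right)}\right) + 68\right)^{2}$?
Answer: $\frac{3 \left(- 164125391 i + 18939284 \sqrt{3}\right)}{49 \left(- 1213 i + 140 \sqrt{3}\right)} \approx 8283.9 - 0.29129 i$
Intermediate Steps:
$t{\left(q \right)} = -2 + q^{2} + i q \sqrt{3}$ ($t{\left(q \right)} = \left(q^{2} + \sqrt{-3} q\right) - 2 = \left(q^{2} + i \sqrt{3} q\right) - 2 = \left(q^{2} + i q \sqrt{3}\right) - 2 = -2 + q^{2} + i q \sqrt{3}$)
$\left(\left(23 + \frac{1}{62 + \left(t{\left(\frac{7}{2} \right)} - 11\right)}\right) + 68\right)^{2} = \left(\left(23 + \frac{1}{62 - \left(\frac{3}{4} - i \frac{7}{2} \sqrt{3}\right)}\right) + 68\right)^{2} = \left(\left(23 + \frac{1}{62 - \left(\frac{3}{4} - \frac{7 i \sqrt{3}}{2}\right)}\right) + 68\right)^{2} = \left(\left(23 + \frac{1}{\frac{245}{4} + \frac{7 i \sqrt{3}}{2}}\right) + 68\right)^{2} = \left(91 + \frac{1}{\frac{245}{4} + \frac{7 i \sqrt{3}}{2}}\right)^{2}$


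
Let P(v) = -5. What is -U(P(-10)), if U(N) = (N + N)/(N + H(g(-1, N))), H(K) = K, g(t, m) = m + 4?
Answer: -5/3 ≈ -1.6667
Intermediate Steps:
g(t, m) = 4 + m
U(N) = 2*N/(4 + 2*N) (U(N) = (N + N)/(N + (4 + N)) = (2*N)/(4 + 2*N) = 2*N/(4 + 2*N))
-U(P(-10)) = -(-5)/(2 - 5) = -(-5)/(-3) = -(-5)*(-1)/3 = -1*5/3 = -5/3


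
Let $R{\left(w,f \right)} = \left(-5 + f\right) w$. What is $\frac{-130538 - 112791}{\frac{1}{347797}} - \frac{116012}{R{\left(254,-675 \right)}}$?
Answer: $- \frac{3654284374448337}{43180} \approx -8.4629 \cdot 10^{10}$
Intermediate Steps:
$R{\left(w,f \right)} = w \left(-5 + f\right)$
$\frac{-130538 - 112791}{\frac{1}{347797}} - \frac{116012}{R{\left(254,-675 \right)}} = \frac{-130538 - 112791}{\frac{1}{347797}} - \frac{116012}{254 \left(-5 - 675\right)} = \left(-130538 - 112791\right) \frac{1}{\frac{1}{347797}} - \frac{116012}{254 \left(-680\right)} = \left(-243329\right) 347797 - \frac{116012}{-172720} = -84629096213 - - \frac{29003}{43180} = -84629096213 + \frac{29003}{43180} = - \frac{3654284374448337}{43180}$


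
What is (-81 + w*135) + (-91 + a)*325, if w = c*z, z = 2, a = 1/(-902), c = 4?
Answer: -25775877/902 ≈ -28576.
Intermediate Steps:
a = -1/902 ≈ -0.0011086
w = 8 (w = 4*2 = 8)
(-81 + w*135) + (-91 + a)*325 = (-81 + 8*135) + (-91 - 1/902)*325 = (-81 + 1080) - 82083/902*325 = 999 - 26676975/902 = -25775877/902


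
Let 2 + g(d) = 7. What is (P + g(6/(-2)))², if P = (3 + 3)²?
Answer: 1681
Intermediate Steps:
g(d) = 5 (g(d) = -2 + 7 = 5)
P = 36 (P = 6² = 36)
(P + g(6/(-2)))² = (36 + 5)² = 41² = 1681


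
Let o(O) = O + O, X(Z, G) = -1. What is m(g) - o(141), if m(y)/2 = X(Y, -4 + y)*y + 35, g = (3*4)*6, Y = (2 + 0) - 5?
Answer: -356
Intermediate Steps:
Y = -3 (Y = 2 - 5 = -3)
o(O) = 2*O
g = 72 (g = 12*6 = 72)
m(y) = 70 - 2*y (m(y) = 2*(-y + 35) = 2*(35 - y) = 70 - 2*y)
m(g) - o(141) = (70 - 2*72) - 2*141 = (70 - 144) - 1*282 = -74 - 282 = -356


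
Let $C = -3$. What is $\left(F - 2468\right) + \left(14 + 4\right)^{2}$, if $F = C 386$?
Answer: $-3302$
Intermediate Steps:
$F = -1158$ ($F = \left(-3\right) 386 = -1158$)
$\left(F - 2468\right) + \left(14 + 4\right)^{2} = \left(-1158 - 2468\right) + \left(14 + 4\right)^{2} = -3626 + 18^{2} = -3626 + 324 = -3302$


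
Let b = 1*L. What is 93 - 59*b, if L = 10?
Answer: -497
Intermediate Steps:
b = 10 (b = 1*10 = 10)
93 - 59*b = 93 - 59*10 = 93 - 590 = -497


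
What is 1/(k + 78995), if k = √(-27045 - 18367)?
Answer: 78995/6240255437 - 2*I*√11353/6240255437 ≈ 1.2659e-5 - 3.4149e-8*I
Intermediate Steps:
k = 2*I*√11353 (k = √(-45412) = 2*I*√11353 ≈ 213.1*I)
1/(k + 78995) = 1/(2*I*√11353 + 78995) = 1/(78995 + 2*I*√11353)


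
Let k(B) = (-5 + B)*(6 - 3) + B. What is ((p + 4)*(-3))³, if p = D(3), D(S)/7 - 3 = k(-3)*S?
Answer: 4298942376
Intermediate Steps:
k(B) = -15 + 4*B (k(B) = (-5 + B)*3 + B = (-15 + 3*B) + B = -15 + 4*B)
D(S) = 21 - 189*S (D(S) = 21 + 7*((-15 + 4*(-3))*S) = 21 + 7*((-15 - 12)*S) = 21 + 7*(-27*S) = 21 - 189*S)
p = -546 (p = 21 - 189*3 = 21 - 567 = -546)
((p + 4)*(-3))³ = ((-546 + 4)*(-3))³ = (-542*(-3))³ = 1626³ = 4298942376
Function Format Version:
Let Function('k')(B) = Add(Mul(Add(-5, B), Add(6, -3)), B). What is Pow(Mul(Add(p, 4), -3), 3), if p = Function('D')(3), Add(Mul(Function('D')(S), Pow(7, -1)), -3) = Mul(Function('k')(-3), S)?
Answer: 4298942376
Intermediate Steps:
Function('k')(B) = Add(-15, Mul(4, B)) (Function('k')(B) = Add(Mul(Add(-5, B), 3), B) = Add(Add(-15, Mul(3, B)), B) = Add(-15, Mul(4, B)))
Function('D')(S) = Add(21, Mul(-189, S)) (Function('D')(S) = Add(21, Mul(7, Mul(Add(-15, Mul(4, -3)), S))) = Add(21, Mul(7, Mul(Add(-15, -12), S))) = Add(21, Mul(7, Mul(-27, S))) = Add(21, Mul(-189, S)))
p = -546 (p = Add(21, Mul(-189, 3)) = Add(21, -567) = -546)
Pow(Mul(Add(p, 4), -3), 3) = Pow(Mul(Add(-546, 4), -3), 3) = Pow(Mul(-542, -3), 3) = Pow(1626, 3) = 4298942376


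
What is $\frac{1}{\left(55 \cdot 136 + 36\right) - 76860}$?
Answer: $- \frac{1}{69344} \approx -1.4421 \cdot 10^{-5}$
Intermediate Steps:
$\frac{1}{\left(55 \cdot 136 + 36\right) - 76860} = \frac{1}{\left(7480 + 36\right) - 76860} = \frac{1}{7516 - 76860} = \frac{1}{-69344} = - \frac{1}{69344}$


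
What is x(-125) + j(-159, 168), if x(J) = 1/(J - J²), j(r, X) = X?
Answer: 2645999/15750 ≈ 168.00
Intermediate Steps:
x(-125) + j(-159, 168) = -1/(-125*(-1 - 125)) + 168 = -1*(-1/125)/(-126) + 168 = -1*(-1/125)*(-1/126) + 168 = -1/15750 + 168 = 2645999/15750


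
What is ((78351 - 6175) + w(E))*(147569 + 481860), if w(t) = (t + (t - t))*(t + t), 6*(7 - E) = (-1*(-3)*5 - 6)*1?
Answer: 90935495917/2 ≈ 4.5468e+10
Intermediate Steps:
E = 11/2 (E = 7 - (-1*(-3)*5 - 6)/6 = 7 - (3*5 - 6)/6 = 7 - (15 - 6)/6 = 7 - 3/2 = 11/2 ≈ 5.5000)
w(t) = 2*t² (w(t) = (t + 0)*(2*t) = t*(2*t) = 2*t²)
((78351 - 6175) + w(E))*(147569 + 481860) = ((78351 - 6175) + 2*(11/2)²)*(147569 + 481860) = (72176 + 2*(121/4))*629429 = (72176 + 121/2)*629429 = (144473/2)*629429 = 90935495917/2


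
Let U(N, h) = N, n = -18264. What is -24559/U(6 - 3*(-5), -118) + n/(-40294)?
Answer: -494598401/423087 ≈ -1169.0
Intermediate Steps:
-24559/U(6 - 3*(-5), -118) + n/(-40294) = -24559/(6 - 3*(-5)) - 18264/(-40294) = -24559/(6 + 15) - 18264*(-1/40294) = -24559/21 + 9132/20147 = -494598401/423087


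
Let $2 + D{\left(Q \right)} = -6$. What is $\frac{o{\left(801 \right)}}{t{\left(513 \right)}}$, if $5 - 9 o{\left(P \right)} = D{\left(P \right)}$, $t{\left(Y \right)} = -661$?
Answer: $- \frac{13}{5949} \approx -0.0021852$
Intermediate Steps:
$D{\left(Q \right)} = -8$ ($D{\left(Q \right)} = -2 - 6 = -8$)
$o{\left(P \right)} = \frac{13}{9}$ ($o{\left(P \right)} = \frac{5}{9} - - \frac{8}{9} = \frac{5}{9} + \frac{8}{9} = \frac{13}{9}$)
$\frac{o{\left(801 \right)}}{t{\left(513 \right)}} = \frac{13}{9 \left(-661\right)} = \frac{13}{9} \left(- \frac{1}{661}\right) = - \frac{13}{5949}$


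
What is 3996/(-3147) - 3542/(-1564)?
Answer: 35485/35666 ≈ 0.99493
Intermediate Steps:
3996/(-3147) - 3542/(-1564) = 3996*(-1/3147) - 3542*(-1/1564) = -1332/1049 + 77/34 = 35485/35666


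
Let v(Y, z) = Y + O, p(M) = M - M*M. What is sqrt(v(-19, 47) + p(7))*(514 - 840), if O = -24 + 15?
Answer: -326*I*sqrt(70) ≈ -2727.5*I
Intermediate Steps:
p(M) = M - M**2
O = -9
v(Y, z) = -9 + Y (v(Y, z) = Y - 9 = -9 + Y)
sqrt(v(-19, 47) + p(7))*(514 - 840) = sqrt((-9 - 19) + 7*(1 - 1*7))*(514 - 840) = sqrt(-28 + 7*(1 - 7))*(-326) = sqrt(-28 + 7*(-6))*(-326) = sqrt(-28 - 42)*(-326) = sqrt(-70)*(-326) = (I*sqrt(70))*(-326) = -326*I*sqrt(70)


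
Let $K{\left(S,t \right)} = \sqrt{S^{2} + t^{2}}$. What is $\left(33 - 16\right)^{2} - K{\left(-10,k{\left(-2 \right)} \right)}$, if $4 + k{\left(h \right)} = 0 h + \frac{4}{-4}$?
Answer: $289 - 5 \sqrt{5} \approx 277.82$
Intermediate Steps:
$k{\left(h \right)} = -5$ ($k{\left(h \right)} = -4 + \left(0 h + \frac{4}{-4}\right) = -4 + \left(0 + 4 \left(- \frac{1}{4}\right)\right) = -4 + \left(0 - 1\right) = -4 - 1 = -5$)
$\left(33 - 16\right)^{2} - K{\left(-10,k{\left(-2 \right)} \right)} = \left(33 - 16\right)^{2} - \sqrt{\left(-10\right)^{2} + \left(-5\right)^{2}} = 17^{2} - \sqrt{100 + 25} = 289 - \sqrt{125} = 289 - 5 \sqrt{5}$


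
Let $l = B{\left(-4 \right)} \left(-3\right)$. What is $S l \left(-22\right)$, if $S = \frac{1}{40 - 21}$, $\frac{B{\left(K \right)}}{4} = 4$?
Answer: $\frac{1056}{19} \approx 55.579$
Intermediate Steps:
$B{\left(K \right)} = 16$ ($B{\left(K \right)} = 4 \cdot 4 = 16$)
$S = \frac{1}{19} \approx 0.052632$
$l = -48$ ($l = 16 \left(-3\right) = -48$)
$S l \left(-22\right) = \frac{1}{19} \left(-48\right) \left(-22\right) = \left(- \frac{48}{19}\right) \left(-22\right) = \frac{1056}{19}$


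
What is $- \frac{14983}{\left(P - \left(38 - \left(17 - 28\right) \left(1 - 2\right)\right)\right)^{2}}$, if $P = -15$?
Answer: $- \frac{14983}{1764} \approx -8.4938$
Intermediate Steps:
$- \frac{14983}{\left(P - \left(38 - \left(17 - 28\right) \left(1 - 2\right)\right)\right)^{2}} = - \frac{14983}{\left(-15 - \left(38 - \left(17 - 28\right) \left(1 - 2\right)\right)\right)^{2}} = - \frac{14983}{\left(-15 - 27\right)^{2}} = - \frac{14983}{\left(-42\right)^{2}} = - \frac{14983}{1764}$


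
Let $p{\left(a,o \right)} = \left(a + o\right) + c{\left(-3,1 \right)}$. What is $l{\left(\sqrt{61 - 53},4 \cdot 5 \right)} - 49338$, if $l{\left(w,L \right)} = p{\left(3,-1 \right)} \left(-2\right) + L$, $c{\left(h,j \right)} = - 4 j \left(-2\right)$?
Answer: $-49338$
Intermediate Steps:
$c{\left(h,j \right)} = 8 j$
$p{\left(a,o \right)} = 8 + a + o$ ($p{\left(a,o \right)} = \left(a + o\right) + 8 \cdot 1 = \left(a + o\right) + 8 = 8 + a + o$)
$l{\left(w,L \right)} = -20 + L$ ($l{\left(w,L \right)} = \left(8 + 3 - 1\right) \left(-2\right) + L = 10 \left(-2\right) + L = -20 + L$)
$l{\left(\sqrt{61 - 53},4 \cdot 5 \right)} - 49338 = \left(-20 + 4 \cdot 5\right) - 49338 = \left(-20 + 20\right) - 49338 = 0 - 49338 = -49338$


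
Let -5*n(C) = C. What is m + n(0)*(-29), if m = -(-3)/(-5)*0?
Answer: 0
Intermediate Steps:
n(C) = -C/5
m = 0 (m = -(-3)*(-1)/5*0 = -3*⅕*0 = -⅗*0 = 0)
m + n(0)*(-29) = 0 - ⅕*0*(-29) = 0 + 0*(-29) = 0 + 0 = 0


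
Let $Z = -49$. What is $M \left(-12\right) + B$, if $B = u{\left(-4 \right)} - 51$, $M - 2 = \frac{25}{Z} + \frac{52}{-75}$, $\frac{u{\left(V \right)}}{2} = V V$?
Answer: $- \frac{34983}{1225} \approx -28.558$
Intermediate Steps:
$u{\left(V \right)} = 2 V^{2}$ ($u{\left(V \right)} = 2 V V = 2 V^{2}$)
$M = \frac{2927}{3675}$ ($M = 2 + \left(\frac{25}{-49} + \frac{52}{-75}\right) = 2 + \left(25 \left(- \frac{1}{49}\right) + 52 \left(- \frac{1}{75}\right)\right) = 2 - \frac{4423}{3675} = \frac{2927}{3675} \approx 0.79646$)
$B = -19$ ($B = 2 \left(-4\right)^{2} - 51 = 2 \cdot 16 - 51 = 32 - 51 = -19$)
$M \left(-12\right) + B = \frac{2927}{3675} \left(-12\right) - 19 = - \frac{11708}{1225} - 19 = - \frac{34983}{1225}$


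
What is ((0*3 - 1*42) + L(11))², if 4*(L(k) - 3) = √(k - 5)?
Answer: (156 - √6)²/16 ≈ 1473.6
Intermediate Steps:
L(k) = 3 + √(-5 + k)/4 (L(k) = 3 + √(k - 5)/4 = 3 + √(-5 + k)/4)
((0*3 - 1*42) + L(11))² = ((0*3 - 1*42) + (3 + √(-5 + 11)/4))² = ((0 - 42) + (3 + √6/4))² = (-42 + (3 + √6/4))² = (-39 + √6/4)²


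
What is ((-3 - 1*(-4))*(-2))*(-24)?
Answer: 48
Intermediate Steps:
((-3 - 1*(-4))*(-2))*(-24) = ((-3 + 4)*(-2))*(-24) = (1*(-2))*(-24) = -2*(-24) = 48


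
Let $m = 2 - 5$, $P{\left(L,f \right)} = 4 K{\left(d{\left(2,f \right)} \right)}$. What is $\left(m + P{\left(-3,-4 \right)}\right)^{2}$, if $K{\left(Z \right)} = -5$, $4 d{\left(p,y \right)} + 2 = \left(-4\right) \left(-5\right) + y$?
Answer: $529$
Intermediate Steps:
$d{\left(p,y \right)} = \frac{9}{2} + \frac{y}{4}$ ($d{\left(p,y \right)} = - \frac{1}{2} + \frac{\left(-4\right) \left(-5\right) + y}{4} = - \frac{1}{2} + \frac{20 + y}{4} = - \frac{1}{2} + \left(5 + \frac{y}{4}\right) = \frac{9}{2} + \frac{y}{4}$)
$P{\left(L,f \right)} = -20$ ($P{\left(L,f \right)} = 4 \left(-5\right) = -20$)
$m = -3$ ($m = 2 - 5 = -3$)
$\left(m + P{\left(-3,-4 \right)}\right)^{2} = \left(-3 - 20\right)^{2} = \left(-23\right)^{2} = 529$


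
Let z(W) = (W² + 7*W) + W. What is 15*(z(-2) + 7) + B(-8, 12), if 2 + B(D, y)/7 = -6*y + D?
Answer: -649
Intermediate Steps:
B(D, y) = -14 - 42*y + 7*D (B(D, y) = -14 + 7*(-6*y + D) = -14 + 7*(D - 6*y) = -14 + (-42*y + 7*D) = -14 - 42*y + 7*D)
z(W) = W² + 8*W
15*(z(-2) + 7) + B(-8, 12) = 15*(-2*(8 - 2) + 7) + (-14 - 42*12 + 7*(-8)) = 15*(-2*6 + 7) + (-14 - 504 - 56) = 15*(-12 + 7) - 574 = 15*(-5) - 574 = -75 - 574 = -649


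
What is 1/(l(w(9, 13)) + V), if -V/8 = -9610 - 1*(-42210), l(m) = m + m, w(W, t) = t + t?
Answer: -1/260748 ≈ -3.8351e-6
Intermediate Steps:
w(W, t) = 2*t
l(m) = 2*m
V = -260800 (V = -8*(-9610 - 1*(-42210)) = -8*(-9610 + 42210) = -8*32600 = -260800)
1/(l(w(9, 13)) + V) = 1/(2*(2*13) - 260800) = 1/(2*26 - 260800) = 1/(52 - 260800) = 1/(-260748) = -1/260748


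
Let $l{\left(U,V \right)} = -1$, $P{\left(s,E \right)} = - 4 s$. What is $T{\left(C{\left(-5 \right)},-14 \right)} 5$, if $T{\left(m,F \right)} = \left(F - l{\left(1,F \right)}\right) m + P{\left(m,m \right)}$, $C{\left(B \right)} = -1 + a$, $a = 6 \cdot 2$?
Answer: $-935$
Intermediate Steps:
$a = 12$
$C{\left(B \right)} = 11$ ($C{\left(B \right)} = -1 + 12 = 11$)
$T{\left(m,F \right)} = - 4 m + m \left(1 + F\right)$ ($T{\left(m,F \right)} = \left(F - -1\right) m - 4 m = \left(F + 1\right) m - 4 m = \left(1 + F\right) m - 4 m = m \left(1 + F\right) - 4 m = - 4 m + m \left(1 + F\right)$)
$T{\left(C{\left(-5 \right)},-14 \right)} 5 = 11 \left(-3 - 14\right) 5 = 11 \left(-17\right) 5 = \left(-187\right) 5 = -935$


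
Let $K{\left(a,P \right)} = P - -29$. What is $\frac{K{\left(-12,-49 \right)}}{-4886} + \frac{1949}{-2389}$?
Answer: $- \frac{4737517}{5836327} \approx -0.81173$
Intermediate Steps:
$K{\left(a,P \right)} = 29 + P$ ($K{\left(a,P \right)} = P + 29 = 29 + P$)
$\frac{K{\left(-12,-49 \right)}}{-4886} + \frac{1949}{-2389} = \frac{29 - 49}{-4886} + \frac{1949}{-2389} = \left(-20\right) \left(- \frac{1}{4886}\right) + 1949 \left(- \frac{1}{2389}\right) = \frac{10}{2443} - \frac{1949}{2389} = - \frac{4737517}{5836327}$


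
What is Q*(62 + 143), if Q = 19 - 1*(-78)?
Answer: 19885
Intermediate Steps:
Q = 97 (Q = 19 + 78 = 97)
Q*(62 + 143) = 97*(62 + 143) = 97*205 = 19885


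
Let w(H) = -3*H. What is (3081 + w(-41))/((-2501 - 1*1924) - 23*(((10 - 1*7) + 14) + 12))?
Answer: -801/1273 ≈ -0.62922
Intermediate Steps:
(3081 + w(-41))/((-2501 - 1*1924) - 23*(((10 - 1*7) + 14) + 12)) = (3081 - 3*(-41))/((-2501 - 1*1924) - 23*(((10 - 1*7) + 14) + 12)) = (3081 + 123)/((-2501 - 1924) - 23*(((10 - 7) + 14) + 12)) = 3204/(-4425 - 23*((3 + 14) + 12)) = 3204/(-4425 - 23*(17 + 12)) = 3204/(-4425 - 23*29) = 3204/(-4425 - 667) = 3204/(-5092) = 3204*(-1/5092) = -801/1273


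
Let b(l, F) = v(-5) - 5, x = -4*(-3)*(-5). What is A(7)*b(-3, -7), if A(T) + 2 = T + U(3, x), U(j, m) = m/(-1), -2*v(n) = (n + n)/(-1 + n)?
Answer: -2275/6 ≈ -379.17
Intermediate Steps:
v(n) = -n/(-1 + n) (v(n) = -(n + n)/(2*(-1 + n)) = -2*n/(2*(-1 + n)) = -n/(-1 + n))
x = -60 (x = 12*(-5) = -60)
U(j, m) = -m (U(j, m) = m*(-1) = -m)
b(l, F) = -35/6 (b(l, F) = -1*(-5)/(-1 - 5) - 5 = -1*(-5)/(-6) - 5 = -1*(-5)*(-⅙) - 5 = -⅚ - 5 = -35/6)
A(T) = 58 + T (A(T) = -2 + (T - 1*(-60)) = -2 + (T + 60) = -2 + (60 + T) = 58 + T)
A(7)*b(-3, -7) = (58 + 7)*(-35/6) = 65*(-35/6) = -2275/6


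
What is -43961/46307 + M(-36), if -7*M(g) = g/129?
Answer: -12676577/13938407 ≈ -0.90947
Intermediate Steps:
M(g) = -g/903 (M(g) = -g/(7*129) = -g/903)
-43961/46307 + M(-36) = -43961/46307 - 1/903*(-36) = -43961*1/46307 + 12/301 = -43961/46307 + 12/301 = -12676577/13938407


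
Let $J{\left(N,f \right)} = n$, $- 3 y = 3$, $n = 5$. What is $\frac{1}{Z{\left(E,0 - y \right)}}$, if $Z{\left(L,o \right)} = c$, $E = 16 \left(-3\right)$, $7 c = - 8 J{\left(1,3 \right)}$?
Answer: $- \frac{7}{40} \approx -0.175$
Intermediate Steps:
$y = -1$ ($y = \left(- \frac{1}{3}\right) 3 = -1$)
$J{\left(N,f \right)} = 5$
$c = - \frac{40}{7}$ ($c = \frac{\left(-8\right) 5}{7} = \frac{1}{7} \left(-40\right) = - \frac{40}{7} \approx -5.7143$)
$E = -48$
$Z{\left(L,o \right)} = - \frac{40}{7}$
$\frac{1}{Z{\left(E,0 - y \right)}} = \frac{1}{- \frac{40}{7}} = - \frac{7}{40}$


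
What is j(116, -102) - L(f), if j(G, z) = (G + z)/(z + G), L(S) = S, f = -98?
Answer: 99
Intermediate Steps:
j(G, z) = 1 (j(G, z) = (G + z)/(G + z) = 1)
j(116, -102) - L(f) = 1 - 1*(-98) = 1 + 98 = 99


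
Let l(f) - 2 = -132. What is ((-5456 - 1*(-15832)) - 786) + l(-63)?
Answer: 9460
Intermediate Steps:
l(f) = -130 (l(f) = 2 - 132 = -130)
((-5456 - 1*(-15832)) - 786) + l(-63) = ((-5456 - 1*(-15832)) - 786) - 130 = ((-5456 + 15832) - 786) - 130 = (10376 - 786) - 130 = 9590 - 130 = 9460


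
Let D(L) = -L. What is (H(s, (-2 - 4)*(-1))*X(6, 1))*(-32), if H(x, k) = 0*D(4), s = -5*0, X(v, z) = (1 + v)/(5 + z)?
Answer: 0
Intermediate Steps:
X(v, z) = (1 + v)/(5 + z)
s = 0
H(x, k) = 0 (H(x, k) = 0*(-1*4) = 0*(-4) = 0)
(H(s, (-2 - 4)*(-1))*X(6, 1))*(-32) = (0*((1 + 6)/(5 + 1)))*(-32) = (0*(7/6))*(-32) = 0*(-32) = 0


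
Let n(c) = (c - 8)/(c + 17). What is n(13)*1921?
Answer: 1921/6 ≈ 320.17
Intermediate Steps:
n(c) = (-8 + c)/(17 + c)
n(13)*1921 = ((-8 + 13)/(17 + 13))*1921 = (5/30)*1921 = ((1/30)*5)*1921 = (⅙)*1921 = 1921/6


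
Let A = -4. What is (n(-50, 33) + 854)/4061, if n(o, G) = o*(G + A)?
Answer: -596/4061 ≈ -0.14676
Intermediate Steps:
n(o, G) = o*(-4 + G) (n(o, G) = o*(G - 4) = o*(-4 + G))
(n(-50, 33) + 854)/4061 = (-50*(-4 + 33) + 854)/4061 = (-50*29 + 854)*(1/4061) = (-1450 + 854)*(1/4061) = -596*1/4061 = -596/4061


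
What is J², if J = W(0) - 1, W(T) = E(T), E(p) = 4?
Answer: 9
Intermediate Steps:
W(T) = 4
J = 3 (J = 4 - 1 = 3)
J² = 3² = 9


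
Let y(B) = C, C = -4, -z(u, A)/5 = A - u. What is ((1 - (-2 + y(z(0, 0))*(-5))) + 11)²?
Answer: 36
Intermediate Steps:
z(u, A) = -5*A + 5*u (z(u, A) = -5*(A - u) = -5*A + 5*u)
y(B) = -4
((1 - (-2 + y(z(0, 0))*(-5))) + 11)² = ((1 - (-2 - 4*(-5))) + 11)² = ((1 - (-2 + 20)) + 11)² = ((1 - 1*18) + 11)² = ((1 - 18) + 11)² = (-17 + 11)² = (-6)² = 36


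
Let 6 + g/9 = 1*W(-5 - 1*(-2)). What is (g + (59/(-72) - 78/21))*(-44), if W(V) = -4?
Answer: 524095/126 ≈ 4159.5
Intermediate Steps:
g = -90 (g = -54 + 9*(1*(-4)) = -54 + 9*(-4) = -54 - 36 = -90)
(g + (59/(-72) - 78/21))*(-44) = (-90 + (59/(-72) - 78/21))*(-44) = (-90 + (59*(-1/72) - 78*1/21))*(-44) = (-90 + (-59/72 - 26/7))*(-44) = (-90 - 2285/504)*(-44) = -47645/504*(-44) = 524095/126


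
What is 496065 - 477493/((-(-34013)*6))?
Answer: 101235475577/204078 ≈ 4.9606e+5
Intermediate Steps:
496065 - 477493/((-(-34013)*6)) = 496065 - 477493/((-1*(-204078))) = 496065 - 477493/204078 = 101235475577/204078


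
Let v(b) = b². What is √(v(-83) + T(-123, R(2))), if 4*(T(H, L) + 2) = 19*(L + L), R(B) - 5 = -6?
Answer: √27510/2 ≈ 82.931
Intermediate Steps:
R(B) = -1 (R(B) = 5 - 6 = -1)
T(H, L) = -2 + 19*L/2 (T(H, L) = -2 + (19*(L + L))/4 = -2 + (19*(2*L))/4 = -2 + (38*L)/4 = -2 + 19*L/2)
√(v(-83) + T(-123, R(2))) = √((-83)² + (-2 + (19/2)*(-1))) = √(6889 + (-2 - 19/2)) = √(6889 - 23/2) = √(13755/2) = √27510/2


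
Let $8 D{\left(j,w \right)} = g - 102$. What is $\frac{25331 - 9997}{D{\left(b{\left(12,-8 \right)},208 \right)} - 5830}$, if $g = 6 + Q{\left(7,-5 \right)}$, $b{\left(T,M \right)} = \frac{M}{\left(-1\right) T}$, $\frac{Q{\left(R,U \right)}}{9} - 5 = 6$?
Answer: $- \frac{122672}{46637} \approx -2.6304$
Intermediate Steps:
$Q{\left(R,U \right)} = 99$ ($Q{\left(R,U \right)} = 45 + 9 \cdot 6 = 45 + 54 = 99$)
$b{\left(T,M \right)} = - \frac{M}{T}$ ($b{\left(T,M \right)} = M \left(- \frac{1}{T}\right) = - \frac{M}{T}$)
$g = 105$ ($g = 6 + 99 = 105$)
$D{\left(j,w \right)} = \frac{3}{8}$ ($D{\left(j,w \right)} = \frac{105 - 102}{8} = \frac{1}{8} \cdot 3 = \frac{3}{8}$)
$\frac{25331 - 9997}{D{\left(b{\left(12,-8 \right)},208 \right)} - 5830} = \frac{25331 - 9997}{\frac{3}{8} - 5830} = \frac{15334}{- \frac{46637}{8}} = 15334 \left(- \frac{8}{46637}\right) = - \frac{122672}{46637}$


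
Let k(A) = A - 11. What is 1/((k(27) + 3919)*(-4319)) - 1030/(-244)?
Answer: 8752561353/2073422330 ≈ 4.2213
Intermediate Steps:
k(A) = -11 + A
1/((k(27) + 3919)*(-4319)) - 1030/(-244) = 1/(((-11 + 27) + 3919)*(-4319)) - 1030/(-244) = -1/4319/(16 + 3919) - 1030*(-1/244) = -1/4319/3935 + 515/122 = (1/3935)*(-1/4319) + 515/122 = -1/16995265 + 515/122 = 8752561353/2073422330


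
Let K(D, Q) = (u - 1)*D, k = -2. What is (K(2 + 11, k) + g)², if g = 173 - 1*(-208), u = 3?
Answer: 165649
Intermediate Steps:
K(D, Q) = 2*D (K(D, Q) = (3 - 1)*D = 2*D)
g = 381 (g = 173 + 208 = 381)
(K(2 + 11, k) + g)² = (2*(2 + 11) + 381)² = (2*13 + 381)² = (26 + 381)² = 407² = 165649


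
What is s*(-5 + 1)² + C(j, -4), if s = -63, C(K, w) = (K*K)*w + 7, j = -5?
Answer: -1101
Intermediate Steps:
C(K, w) = 7 + w*K² (C(K, w) = K²*w + 7 = w*K² + 7 = 7 + w*K²)
s*(-5 + 1)² + C(j, -4) = -63*(-5 + 1)² + (7 - 4*(-5)²) = -63*(-4)² + (7 - 4*25) = -63*16 + (7 - 100) = -1008 - 93 = -1101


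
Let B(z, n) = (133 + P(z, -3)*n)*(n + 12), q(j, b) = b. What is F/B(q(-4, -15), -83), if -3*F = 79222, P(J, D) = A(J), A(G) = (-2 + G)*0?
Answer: 79222/28329 ≈ 2.7965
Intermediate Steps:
A(G) = 0
P(J, D) = 0
F = -79222/3 (F = -⅓*79222 = -79222/3 ≈ -26407.)
B(z, n) = 1596 + 133*n (B(z, n) = (133 + 0*n)*(n + 12) = (133 + 0)*(12 + n) = 133*(12 + n) = 1596 + 133*n)
F/B(q(-4, -15), -83) = -79222/(3*(1596 + 133*(-83))) = -79222/(3*(1596 - 11039)) = -79222/3/(-9443) = -79222/3*(-1/9443) = 79222/28329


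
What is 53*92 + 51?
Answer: 4927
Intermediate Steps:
53*92 + 51 = 4876 + 51 = 4927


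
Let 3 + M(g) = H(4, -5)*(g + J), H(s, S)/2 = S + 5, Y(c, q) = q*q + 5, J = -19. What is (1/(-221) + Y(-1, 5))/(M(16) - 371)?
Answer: -6629/82654 ≈ -0.080202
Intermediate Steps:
Y(c, q) = 5 + q² (Y(c, q) = q² + 5 = 5 + q²)
H(s, S) = 10 + 2*S (H(s, S) = 2*(S + 5) = 2*(5 + S) = 10 + 2*S)
M(g) = -3 (M(g) = -3 + (10 + 2*(-5))*(g - 19) = -3 + (10 - 10)*(-19 + g) = -3 + 0*(-19 + g) = -3 + 0 = -3)
(1/(-221) + Y(-1, 5))/(M(16) - 371) = (1/(-221) + (5 + 5²))/(-3 - 371) = (-1/221 + (5 + 25))/(-374) = (-1/221 + 30)*(-1/374) = (6629/221)*(-1/374) = -6629/82654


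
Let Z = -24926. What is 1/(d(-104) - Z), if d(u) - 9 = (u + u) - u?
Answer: 1/24831 ≈ 4.0272e-5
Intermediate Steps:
d(u) = 9 + u (d(u) = 9 + ((u + u) - u) = 9 + (2*u - u) = 9 + u)
1/(d(-104) - Z) = 1/((9 - 104) - 1*(-24926)) = 1/(-95 + 24926) = 1/24831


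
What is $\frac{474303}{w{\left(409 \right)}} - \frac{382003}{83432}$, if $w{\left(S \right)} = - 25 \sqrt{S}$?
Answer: $- \frac{382003}{83432} - \frac{474303 \sqrt{409}}{10225} \approx -942.69$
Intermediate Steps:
$\frac{474303}{w{\left(409 \right)}} - \frac{382003}{83432} = \frac{474303}{\left(-25\right) \sqrt{409}} - \frac{382003}{83432} = 474303 \left(- \frac{\sqrt{409}}{10225}\right) - \frac{382003}{83432} = - \frac{474303 \sqrt{409}}{10225} - \frac{382003}{83432} = - \frac{382003}{83432} - \frac{474303 \sqrt{409}}{10225}$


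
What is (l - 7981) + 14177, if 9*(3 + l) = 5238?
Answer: 6775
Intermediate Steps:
l = 579 (l = -3 + (1/9)*5238 = -3 + 582 = 579)
(l - 7981) + 14177 = (579 - 7981) + 14177 = -7402 + 14177 = 6775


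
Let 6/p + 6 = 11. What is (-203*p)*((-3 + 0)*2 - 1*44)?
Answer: 12180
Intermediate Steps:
p = 6/5 (p = 6/(-6 + 11) = 6/5 ≈ 1.2000)
(-203*p)*((-3 + 0)*2 - 1*44) = (-203*6/5)*((-3 + 0)*2 - 1*44) = -1218*(-3*2 - 44)/5 = -1218*(-6 - 44)/5 = -1218/5*(-50) = 12180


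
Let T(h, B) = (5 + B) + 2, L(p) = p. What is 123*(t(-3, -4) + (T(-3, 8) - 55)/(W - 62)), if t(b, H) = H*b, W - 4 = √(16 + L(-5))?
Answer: 5234388/3353 + 4920*√11/3353 ≈ 1566.0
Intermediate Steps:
W = 4 + √11 (W = 4 + √(16 - 5) = 4 + √11 ≈ 7.3166)
T(h, B) = 7 + B
123*(t(-3, -4) + (T(-3, 8) - 55)/(W - 62)) = 123*(-4*(-3) + ((7 + 8) - 55)/((4 + √11) - 62)) = 123*(12 + (15 - 55)/(-58 + √11)) = 123*(12 - 40/(-58 + √11)) = 1476 - 4920/(-58 + √11)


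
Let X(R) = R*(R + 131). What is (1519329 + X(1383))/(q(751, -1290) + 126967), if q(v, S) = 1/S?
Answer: 4661016390/163787429 ≈ 28.458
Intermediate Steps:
X(R) = R*(131 + R)
(1519329 + X(1383))/(q(751, -1290) + 126967) = (1519329 + 1383*(131 + 1383))/(1/(-1290) + 126967) = (1519329 + 1383*1514)/(-1/1290 + 126967) = (1519329 + 2093862)/(163787429/1290) = 3613191*(1290/163787429) = 4661016390/163787429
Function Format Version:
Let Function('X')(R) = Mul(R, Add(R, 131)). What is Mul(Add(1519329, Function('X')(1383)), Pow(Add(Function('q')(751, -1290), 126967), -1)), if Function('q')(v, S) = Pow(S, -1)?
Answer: Rational(4661016390, 163787429) ≈ 28.458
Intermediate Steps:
Function('X')(R) = Mul(R, Add(131, R))
Mul(Add(1519329, Function('X')(1383)), Pow(Add(Function('q')(751, -1290), 126967), -1)) = Mul(Add(1519329, Mul(1383, Add(131, 1383))), Pow(Add(Pow(-1290, -1), 126967), -1)) = Mul(Add(1519329, Mul(1383, 1514)), Pow(Add(Rational(-1, 1290), 126967), -1)) = Mul(Add(1519329, 2093862), Pow(Rational(163787429, 1290), -1)) = Mul(3613191, Rational(1290, 163787429)) = Rational(4661016390, 163787429)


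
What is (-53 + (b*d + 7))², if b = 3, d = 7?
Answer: 625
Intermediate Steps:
(-53 + (b*d + 7))² = (-53 + (3*7 + 7))² = (-53 + (21 + 7))² = (-53 + 28)² = (-25)² = 625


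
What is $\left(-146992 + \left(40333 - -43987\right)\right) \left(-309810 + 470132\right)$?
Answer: $-10047700384$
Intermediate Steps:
$\left(-146992 + \left(40333 - -43987\right)\right) \left(-309810 + 470132\right) = \left(-146992 + \left(40333 + 43987\right)\right) 160322 = \left(-146992 + 84320\right) 160322 = \left(-62672\right) 160322 = -10047700384$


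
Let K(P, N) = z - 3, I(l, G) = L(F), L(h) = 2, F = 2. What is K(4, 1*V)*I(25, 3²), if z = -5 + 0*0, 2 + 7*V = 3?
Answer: -16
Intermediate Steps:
V = ⅐ (V = -2/7 + (⅐)*3 = -2/7 + 3/7 = ⅐ ≈ 0.14286)
I(l, G) = 2
z = -5 (z = -5 + 0 = -5)
K(P, N) = -8 (K(P, N) = -5 - 3 = -8)
K(4, 1*V)*I(25, 3²) = -8*2 = -16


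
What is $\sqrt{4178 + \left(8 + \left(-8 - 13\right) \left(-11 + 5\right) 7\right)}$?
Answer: $2 \sqrt{1267} \approx 71.19$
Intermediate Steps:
$\sqrt{4178 + \left(8 + \left(-8 - 13\right) \left(-11 + 5\right) 7\right)} = \sqrt{4178 + \left(8 + \left(-21\right) \left(-6\right) 7\right)} = \sqrt{4178 + \left(8 + 126 \cdot 7\right)} = \sqrt{4178 + \left(8 + 882\right)} = \sqrt{4178 + 890} = \sqrt{5068} = 2 \sqrt{1267}$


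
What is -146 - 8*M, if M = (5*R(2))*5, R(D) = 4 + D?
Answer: -1346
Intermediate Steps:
M = 150 (M = (5*(4 + 2))*5 = (5*6)*5 = 30*5 = 150)
-146 - 8*M = -146 - 8*150 = -146 - 1200 = -1346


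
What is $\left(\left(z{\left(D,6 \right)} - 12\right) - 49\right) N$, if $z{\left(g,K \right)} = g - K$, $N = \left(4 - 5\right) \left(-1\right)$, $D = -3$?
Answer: $-70$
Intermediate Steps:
$N = 1$ ($N = \left(-1\right) \left(-1\right) = 1$)
$\left(\left(z{\left(D,6 \right)} - 12\right) - 49\right) N = \left(\left(\left(-3 - 6\right) - 12\right) - 49\right) 1 = \left(\left(-9 - 12\right) - 49\right) 1 = \left(-21 - 49\right) 1 = \left(-70\right) 1 = -70$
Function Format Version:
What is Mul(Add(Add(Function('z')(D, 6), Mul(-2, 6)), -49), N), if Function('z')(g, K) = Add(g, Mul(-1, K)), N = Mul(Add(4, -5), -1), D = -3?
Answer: -70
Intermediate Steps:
N = 1 (N = Mul(-1, -1) = 1)
Mul(Add(Add(Function('z')(D, 6), Mul(-2, 6)), -49), N) = Mul(Add(Add(Add(-3, Mul(-1, 6)), Mul(-2, 6)), -49), 1) = Mul(Add(Add(Add(-3, -6), -12), -49), 1) = Mul(Add(Add(-9, -12), -49), 1) = Mul(Add(-21, -49), 1) = Mul(-70, 1) = -70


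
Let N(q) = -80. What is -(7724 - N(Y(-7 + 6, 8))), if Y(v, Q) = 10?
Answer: -7804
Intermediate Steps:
-(7724 - N(Y(-7 + 6, 8))) = -(7724 - 1*(-80)) = -(7724 + 80) = -1*7804 = -7804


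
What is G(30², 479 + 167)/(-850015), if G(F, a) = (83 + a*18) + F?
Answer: -12611/850015 ≈ -0.014836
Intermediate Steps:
G(F, a) = 83 + F + 18*a (G(F, a) = (83 + 18*a) + F = 83 + F + 18*a)
G(30², 479 + 167)/(-850015) = (83 + 30² + 18*(479 + 167))/(-850015) = (83 + 900 + 18*646)*(-1/850015) = (83 + 900 + 11628)*(-1/850015) = 12611*(-1/850015) = -12611/850015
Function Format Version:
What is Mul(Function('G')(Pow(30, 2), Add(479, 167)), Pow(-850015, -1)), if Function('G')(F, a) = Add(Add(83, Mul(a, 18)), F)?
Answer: Rational(-12611, 850015) ≈ -0.014836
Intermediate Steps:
Function('G')(F, a) = Add(83, F, Mul(18, a)) (Function('G')(F, a) = Add(Add(83, Mul(18, a)), F) = Add(83, F, Mul(18, a)))
Mul(Function('G')(Pow(30, 2), Add(479, 167)), Pow(-850015, -1)) = Mul(Add(83, Pow(30, 2), Mul(18, Add(479, 167))), Pow(-850015, -1)) = Mul(Add(83, 900, Mul(18, 646)), Rational(-1, 850015)) = Mul(Add(83, 900, 11628), Rational(-1, 850015)) = Mul(12611, Rational(-1, 850015)) = Rational(-12611, 850015)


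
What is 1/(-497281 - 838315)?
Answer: -1/1335596 ≈ -7.4873e-7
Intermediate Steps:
1/(-497281 - 838315) = 1/(-1335596) = -1/1335596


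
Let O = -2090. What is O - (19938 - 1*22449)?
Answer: 421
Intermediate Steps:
O - (19938 - 1*22449) = -2090 - (19938 - 1*22449) = -2090 - (19938 - 22449) = -2090 - 1*(-2511) = -2090 + 2511 = 421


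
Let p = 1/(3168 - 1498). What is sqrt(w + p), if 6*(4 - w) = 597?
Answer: I*sqrt(66584570)/835 ≈ 9.7724*I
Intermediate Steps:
w = -191/2 (w = 4 - 1/6*597 = 4 - 199/2 = -191/2 ≈ -95.500)
p = 1/1670 ≈ 0.00059880
sqrt(w + p) = sqrt(-191/2 + 1/1670) = sqrt(-79742/835) = I*sqrt(66584570)/835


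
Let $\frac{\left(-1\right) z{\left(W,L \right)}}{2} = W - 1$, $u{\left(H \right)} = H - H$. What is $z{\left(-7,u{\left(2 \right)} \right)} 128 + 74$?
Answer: $2122$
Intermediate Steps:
$u{\left(H \right)} = 0$
$z{\left(W,L \right)} = 2 - 2 W$ ($z{\left(W,L \right)} = - 2 \left(W - 1\right) = - 2 \left(-1 + W\right) = 2 - 2 W$)
$z{\left(-7,u{\left(2 \right)} \right)} 128 + 74 = \left(2 - -14\right) 128 + 74 = \left(2 + 14\right) 128 + 74 = 16 \cdot 128 + 74 = 2048 + 74 = 2122$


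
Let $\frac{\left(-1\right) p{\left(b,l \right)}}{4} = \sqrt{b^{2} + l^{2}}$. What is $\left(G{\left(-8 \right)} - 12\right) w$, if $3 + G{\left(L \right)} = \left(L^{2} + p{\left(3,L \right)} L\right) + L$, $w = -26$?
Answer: $-1066 - 832 \sqrt{73} \approx -8174.6$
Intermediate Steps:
$p{\left(b,l \right)} = - 4 \sqrt{b^{2} + l^{2}}$
$G{\left(L \right)} = -3 + L + L^{2} - 4 L \sqrt{9 + L^{2}}$ ($G{\left(L \right)} = -3 + \left(\left(L^{2} + - 4 \sqrt{3^{2} + L^{2}} L\right) + L\right) = -3 + \left(\left(L^{2} + - 4 \sqrt{9 + L^{2}} L\right) + L\right) = -3 + \left(\left(L^{2} - 4 L \sqrt{9 + L^{2}}\right) + L\right) = -3 + \left(L + L^{2} - 4 L \sqrt{9 + L^{2}}\right) = -3 + L + L^{2} - 4 L \sqrt{9 + L^{2}}$)
$\left(G{\left(-8 \right)} - 12\right) w = \left(\left(-3 - 8 + \left(-8\right)^{2} - - 32 \sqrt{9 + \left(-8\right)^{2}}\right) - 12\right) \left(-26\right) = \left(\left(-3 - 8 + 64 - - 32 \sqrt{9 + 64}\right) - 12\right) \left(-26\right) = \left(\left(-3 - 8 + 64 - - 32 \sqrt{73}\right) - 12\right) \left(-26\right) = \left(\left(-3 - 8 + 64 + 32 \sqrt{73}\right) - 12\right) \left(-26\right) = \left(\left(53 + 32 \sqrt{73}\right) - 12\right) \left(-26\right) = \left(41 + 32 \sqrt{73}\right) \left(-26\right) = -1066 - 832 \sqrt{73}$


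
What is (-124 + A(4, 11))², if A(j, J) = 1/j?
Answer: 245025/16 ≈ 15314.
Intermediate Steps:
(-124 + A(4, 11))² = (-124 + 1/4)² = (-124 + ¼)² = (-495/4)² = 245025/16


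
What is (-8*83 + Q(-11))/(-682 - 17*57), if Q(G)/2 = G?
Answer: 686/1651 ≈ 0.41551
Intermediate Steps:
Q(G) = 2*G
(-8*83 + Q(-11))/(-682 - 17*57) = (-8*83 + 2*(-11))/(-682 - 17*57) = (-664 - 22)/(-682 - 969) = -686/(-1651) = -686*(-1/1651) = 686/1651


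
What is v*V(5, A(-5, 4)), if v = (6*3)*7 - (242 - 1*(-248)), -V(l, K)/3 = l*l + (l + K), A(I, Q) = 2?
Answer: 34944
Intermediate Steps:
V(l, K) = -3*K - 3*l - 3*l² (V(l, K) = -3*(l*l + (l + K)) = -3*(l² + (K + l)) = -3*(K + l + l²) = -3*K - 3*l - 3*l²)
v = -364 (v = 18*7 - (242 + 248) = 126 - 1*490 = 126 - 490 = -364)
v*V(5, A(-5, 4)) = -364*(-3*2 - 3*5 - 3*5²) = -364*(-6 - 15 - 3*25) = -364*(-6 - 15 - 75) = -364*(-96) = 34944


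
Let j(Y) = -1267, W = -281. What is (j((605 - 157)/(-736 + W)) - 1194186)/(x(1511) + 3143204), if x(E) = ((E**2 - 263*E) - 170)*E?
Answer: -1195453/2852221342 ≈ -0.00041913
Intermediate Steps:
x(E) = E*(-170 + E**2 - 263*E) (x(E) = (-170 + E**2 - 263*E)*E = E*(-170 + E**2 - 263*E))
(j((605 - 157)/(-736 + W)) - 1194186)/(x(1511) + 3143204) = (-1267 - 1194186)/(1511*(-170 + 1511**2 - 263*1511) + 3143204) = -1195453/(1511*(-170 + 2283121 - 397393) + 3143204) = -1195453/(1511*1885558 + 3143204) = -1195453/(2849078138 + 3143204) = -1195453/2852221342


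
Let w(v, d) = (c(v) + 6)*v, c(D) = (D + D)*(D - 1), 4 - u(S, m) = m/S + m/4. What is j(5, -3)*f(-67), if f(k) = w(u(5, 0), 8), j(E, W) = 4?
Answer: 480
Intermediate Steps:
u(S, m) = 4 - m/4 - m/S (u(S, m) = 4 - (m/S + m/4) = 4 - (m/4 + m/S) = 4 + (-m/4 - m/S) = 4 - m/4 - m/S)
c(D) = 2*D*(-1 + D) (c(D) = (2*D)*(-1 + D) = 2*D*(-1 + D))
w(v, d) = v*(6 + 2*v*(-1 + v)) (w(v, d) = (2*v*(-1 + v) + 6)*v = (6 + 2*v*(-1 + v))*v = v*(6 + 2*v*(-1 + v)))
f(k) = 120 (f(k) = 2*(4 - 1/4*0 - 1*0/5)*(3 + (4 - 1/4*0 - 1*0/5)*(-1 + (4 - 1/4*0 - 1*0/5))) = 2*(4 + 0 - 1*0*1/5)*(3 + (4 + 0 - 1*0*1/5)*(-1 + (4 + 0 - 1*0*1/5))) = 2*(4 + 0 + 0)*(3 + (4 + 0 + 0)*(-1 + (4 + 0 + 0))) = 2*4*(3 + 4*(-1 + 4)) = 2*4*(3 + 4*3) = 2*4*(3 + 12) = 2*4*15 = 120)
j(5, -3)*f(-67) = 4*120 = 480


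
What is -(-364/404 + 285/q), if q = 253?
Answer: -5762/25553 ≈ -0.22549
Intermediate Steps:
-(-364/404 + 285/q) = -(-364/404 + 285/253) = -(-364*1/404 + 285*(1/253)) = -(-91/101 + 285/253) = -1*5762/25553 = -5762/25553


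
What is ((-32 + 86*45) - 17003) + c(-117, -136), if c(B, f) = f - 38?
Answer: -13339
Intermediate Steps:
c(B, f) = -38 + f
((-32 + 86*45) - 17003) + c(-117, -136) = ((-32 + 86*45) - 17003) + (-38 - 136) = ((-32 + 3870) - 17003) - 174 = (3838 - 17003) - 174 = -13165 - 174 = -13339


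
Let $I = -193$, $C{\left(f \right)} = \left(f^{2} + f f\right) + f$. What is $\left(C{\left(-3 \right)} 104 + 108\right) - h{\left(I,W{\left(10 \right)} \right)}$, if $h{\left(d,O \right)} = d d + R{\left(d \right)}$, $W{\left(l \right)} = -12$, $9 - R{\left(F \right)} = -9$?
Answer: $-35599$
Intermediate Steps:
$C{\left(f \right)} = f + 2 f^{2}$ ($C{\left(f \right)} = \left(f^{2} + f^{2}\right) + f = 2 f^{2} + f = f + 2 f^{2}$)
$R{\left(F \right)} = 18$ ($R{\left(F \right)} = 9 - -9 = 9 + 9 = 18$)
$h{\left(d,O \right)} = 18 + d^{2}$ ($h{\left(d,O \right)} = d d + 18 = d^{2} + 18 = 18 + d^{2}$)
$\left(C{\left(-3 \right)} 104 + 108\right) - h{\left(I,W{\left(10 \right)} \right)} = \left(- 3 \left(1 + 2 \left(-3\right)\right) 104 + 108\right) - \left(18 + \left(-193\right)^{2}\right) = \left(- 3 \left(1 - 6\right) 104 + 108\right) - \left(18 + 37249\right) = \left(\left(-3\right) \left(-5\right) 104 + 108\right) - 37267 = \left(15 \cdot 104 + 108\right) - 37267 = \left(1560 + 108\right) - 37267 = 1668 - 37267 = -35599$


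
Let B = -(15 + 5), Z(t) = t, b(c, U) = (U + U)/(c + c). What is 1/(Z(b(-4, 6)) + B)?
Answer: -2/43 ≈ -0.046512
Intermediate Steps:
b(c, U) = U/c (b(c, U) = (2*U)/((2*c)) = (2*U)*(1/(2*c)) = U/c)
B = -20 (B = -1*20 = -20)
1/(Z(b(-4, 6)) + B) = 1/(6/(-4) - 20) = 1/(6*(-¼) - 20) = 1/(-3/2 - 20) = 1/(-43/2) = -2/43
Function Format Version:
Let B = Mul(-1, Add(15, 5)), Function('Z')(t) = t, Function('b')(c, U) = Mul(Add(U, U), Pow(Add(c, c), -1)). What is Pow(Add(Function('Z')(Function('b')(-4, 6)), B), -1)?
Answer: Rational(-2, 43) ≈ -0.046512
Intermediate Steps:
Function('b')(c, U) = Mul(U, Pow(c, -1)) (Function('b')(c, U) = Mul(Mul(2, U), Pow(Mul(2, c), -1)) = Mul(Mul(2, U), Mul(Rational(1, 2), Pow(c, -1))) = Mul(U, Pow(c, -1)))
B = -20 (B = Mul(-1, 20) = -20)
Pow(Add(Function('Z')(Function('b')(-4, 6)), B), -1) = Pow(Add(Mul(6, Pow(-4, -1)), -20), -1) = Pow(Add(Mul(6, Rational(-1, 4)), -20), -1) = Pow(Add(Rational(-3, 2), -20), -1) = Pow(Rational(-43, 2), -1) = Rational(-2, 43)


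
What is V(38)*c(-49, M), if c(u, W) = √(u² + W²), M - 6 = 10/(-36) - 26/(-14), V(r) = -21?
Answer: -√39030301/6 ≈ -1041.2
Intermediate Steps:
M = 955/126 (M = 6 + (10/(-36) - 26/(-14)) = 6 + (10*(-1/36) - 26*(-1/14)) = 6 + (-5/18 + 13/7) = 6 + 199/126 = 955/126 ≈ 7.5794)
c(u, W) = √(W² + u²)
V(38)*c(-49, M) = -21*√((955/126)² + (-49)²) = -21*√(912025/15876 + 2401) = -√39030301/6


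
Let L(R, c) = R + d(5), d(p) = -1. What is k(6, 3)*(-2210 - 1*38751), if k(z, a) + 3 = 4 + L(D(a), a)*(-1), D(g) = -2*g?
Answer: -327688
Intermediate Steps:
L(R, c) = -1 + R (L(R, c) = R - 1 = -1 + R)
k(z, a) = 2 + 2*a (k(z, a) = -3 + (4 + (-1 - 2*a)*(-1)) = -3 + (4 + (1 + 2*a)) = -3 + (5 + 2*a) = 2 + 2*a)
k(6, 3)*(-2210 - 1*38751) = (2 + 2*3)*(-2210 - 1*38751) = (2 + 6)*(-2210 - 38751) = 8*(-40961) = -327688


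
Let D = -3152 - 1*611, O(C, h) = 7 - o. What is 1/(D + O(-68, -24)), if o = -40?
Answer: -1/3716 ≈ -0.00026911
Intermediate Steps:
O(C, h) = 47 (O(C, h) = 7 - 1*(-40) = 7 + 40 = 47)
D = -3763 (D = -3152 - 611 = -3763)
1/(D + O(-68, -24)) = 1/(-3763 + 47) = 1/(-3716) = -1/3716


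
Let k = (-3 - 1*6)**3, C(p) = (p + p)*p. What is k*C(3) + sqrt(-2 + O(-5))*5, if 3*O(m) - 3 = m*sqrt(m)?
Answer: -13122 + 5*sqrt(-9 - 15*I*sqrt(5))/3 ≈ -13116.0 - 7.7931*I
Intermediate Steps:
C(p) = 2*p**2 (C(p) = (2*p)*p = 2*p**2)
O(m) = 1 + m**(3/2)/3 (O(m) = 1 + (m*sqrt(m))/3 = 1 + m**(3/2)/3)
k = -729 (k = (-3 - 6)**3 = (-9)**3 = -729)
k*C(3) + sqrt(-2 + O(-5))*5 = -1458*3**2 + sqrt(-2 + (1 + (-5)**(3/2)/3))*5 = -1458*9 + sqrt(-2 + (1 + (-5*I*sqrt(5))/3))*5 = -729*18 + sqrt(-2 + (1 - 5*I*sqrt(5)/3))*5 = -13122 + sqrt(-1 - 5*I*sqrt(5)/3)*5 = -13122 + 5*sqrt(-1 - 5*I*sqrt(5)/3)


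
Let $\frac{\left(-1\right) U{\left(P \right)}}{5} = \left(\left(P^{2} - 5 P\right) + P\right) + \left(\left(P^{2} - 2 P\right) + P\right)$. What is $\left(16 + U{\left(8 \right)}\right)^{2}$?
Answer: $179776$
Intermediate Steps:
$U{\left(P \right)} = - 10 P^{2} + 25 P$ ($U{\left(P \right)} = - 5 \left(\left(\left(P^{2} - 5 P\right) + P\right) + \left(\left(P^{2} - 2 P\right) + P\right)\right) = - 5 \left(\left(P^{2} - 4 P\right) + \left(P^{2} - P\right)\right) = - 5 \left(- 5 P + 2 P^{2}\right) = - 10 P^{2} + 25 P$)
$\left(16 + U{\left(8 \right)}\right)^{2} = \left(16 + 5 \cdot 8 \left(5 - 16\right)\right)^{2} = \left(16 + 5 \cdot 8 \left(-11\right)\right)^{2} = \left(16 - 440\right)^{2} = \left(-424\right)^{2} = 179776$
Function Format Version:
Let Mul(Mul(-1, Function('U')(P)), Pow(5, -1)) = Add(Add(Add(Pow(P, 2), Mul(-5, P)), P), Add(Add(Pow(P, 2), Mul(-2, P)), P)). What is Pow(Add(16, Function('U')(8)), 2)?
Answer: 179776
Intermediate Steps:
Function('U')(P) = Add(Mul(-10, Pow(P, 2)), Mul(25, P)) (Function('U')(P) = Mul(-5, Add(Add(Add(Pow(P, 2), Mul(-5, P)), P), Add(Add(Pow(P, 2), Mul(-2, P)), P))) = Mul(-5, Add(Add(Pow(P, 2), Mul(-4, P)), Add(Pow(P, 2), Mul(-1, P)))) = Mul(-5, Add(Mul(-5, P), Mul(2, Pow(P, 2)))) = Add(Mul(-10, Pow(P, 2)), Mul(25, P)))
Pow(Add(16, Function('U')(8)), 2) = Pow(Add(16, Mul(5, 8, Add(5, Mul(-2, 8)))), 2) = Pow(Add(16, Mul(5, 8, Add(5, -16))), 2) = Pow(Add(16, Mul(5, 8, -11)), 2) = Pow(Add(16, -440), 2) = Pow(-424, 2) = 179776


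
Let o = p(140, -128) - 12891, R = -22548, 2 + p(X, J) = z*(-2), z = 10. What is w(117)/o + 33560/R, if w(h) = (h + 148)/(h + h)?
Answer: -8451023395/5677665318 ≈ -1.4885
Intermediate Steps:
p(X, J) = -22 (p(X, J) = -2 + 10*(-2) = -2 - 20 = -22)
o = -12913 (o = -22 - 12891 = -12913)
w(h) = (148 + h)/(2*h) (w(h) = (148 + h)/((2*h)) = (148 + h)*(1/(2*h)) = (148 + h)/(2*h))
w(117)/o + 33560/R = ((½)*(148 + 117)/117)/(-12913) + 33560/(-22548) = ((½)*(1/117)*265)*(-1/12913) + 33560*(-1/22548) = (265/234)*(-1/12913) - 8390/5637 = -265/3021642 - 8390/5637 = -8451023395/5677665318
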